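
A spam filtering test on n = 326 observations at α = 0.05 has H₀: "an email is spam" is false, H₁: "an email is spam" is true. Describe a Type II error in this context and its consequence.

Type II error: failing to reject H₀ when it is false — concluding that an email is spam is not supported when in fact it is. Consequence: a spam email lands in the inbox.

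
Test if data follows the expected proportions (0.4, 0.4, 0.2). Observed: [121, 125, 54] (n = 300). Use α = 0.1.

Expected: [120.0, 120.0, 60.0]. χ² = 0.817. df = 2, critical = 4.605. Fail to reject H₀.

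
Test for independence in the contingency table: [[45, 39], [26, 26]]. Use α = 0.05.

χ² = 0.164. df = 1, critical = 3.841. Fail to reject H₀. No evidence of dependence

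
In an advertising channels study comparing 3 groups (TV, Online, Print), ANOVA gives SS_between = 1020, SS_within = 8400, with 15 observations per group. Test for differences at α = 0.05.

df_between = 2, df_within = 42. F = MS_between/MS_within = 510.0/200.0 = 2.55. F_crit ≈ 3.22. Fail to reject H₀.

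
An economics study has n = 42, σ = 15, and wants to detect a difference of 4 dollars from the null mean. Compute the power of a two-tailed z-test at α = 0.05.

SE = σ/√n = 15/√42 = 2.315. Non-centrality λ = d/SE = 4/2.315 = 1.728. Power ≈ Φ(λ - z_{α/2}) = Φ(1.728 - 1.96) = Φ(-0.232) = 0.408.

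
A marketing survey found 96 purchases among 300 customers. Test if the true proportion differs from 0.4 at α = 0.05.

p̂ = 0.32, p₀ = 0.4. z = (p̂ - p₀)/√(p₀(1-p₀)/n) = -2.828. Critical: ±1.96. Reject H₀.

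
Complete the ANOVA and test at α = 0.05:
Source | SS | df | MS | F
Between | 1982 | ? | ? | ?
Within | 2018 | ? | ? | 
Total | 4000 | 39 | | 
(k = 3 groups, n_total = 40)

df_between = 2, df_within = 37. MS_between = 991.0, MS_within = 54.54. F = 18.17, F_crit ≈ 3.252. Reject H₀.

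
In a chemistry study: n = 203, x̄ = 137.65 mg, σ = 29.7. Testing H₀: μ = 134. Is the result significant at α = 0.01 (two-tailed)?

z = (137.65 - 134)/(29.7/√203) = 1.751. Since |z| ≤ 2.576, not significant at α = 0.01.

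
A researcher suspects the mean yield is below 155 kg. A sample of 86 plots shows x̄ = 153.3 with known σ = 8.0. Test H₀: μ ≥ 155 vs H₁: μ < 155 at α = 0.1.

z = -1.971. Critical value: -1.28. Reject H₀.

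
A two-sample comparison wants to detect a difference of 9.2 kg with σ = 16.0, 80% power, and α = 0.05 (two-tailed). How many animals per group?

n per group = 2(z_α/2 + z_β)²σ²/d² = 2×(1.96 + 0.84)²×16.0²/9.2² = 47.4 → n = 48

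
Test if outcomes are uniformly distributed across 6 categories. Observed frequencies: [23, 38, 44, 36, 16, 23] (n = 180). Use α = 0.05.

Expected = 30 each. χ² = Σ(O-E)²/E = 19.667. df = 5, critical value = 11.07. Reject H₀.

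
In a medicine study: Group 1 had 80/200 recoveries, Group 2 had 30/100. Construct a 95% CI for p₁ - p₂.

p̂₁ = 0.4, p̂₂ = 0.3. Difference = 0.1. CI = (-0.013, 0.213)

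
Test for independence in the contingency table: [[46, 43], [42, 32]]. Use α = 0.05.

χ² = 0.418. df = 1, critical = 3.841. Fail to reject H₀. No evidence of dependence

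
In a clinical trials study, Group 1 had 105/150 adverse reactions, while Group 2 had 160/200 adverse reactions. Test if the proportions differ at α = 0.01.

p̂₁ = 0.7, p̂₂ = 0.8, pooled p̂ = 0.757. z = -2.159. Critical: ±2.576. Fail to reject H₀.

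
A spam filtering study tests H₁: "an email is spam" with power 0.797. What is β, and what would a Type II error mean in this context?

β = 1 - power = 1 - 0.797 = 0.203. A Type II error is failing to reject H₀ when H₀ is false (false negative) — here, failing to conclude that an email is spam when in fact it is true. Consequence: a spam email lands in the inbox.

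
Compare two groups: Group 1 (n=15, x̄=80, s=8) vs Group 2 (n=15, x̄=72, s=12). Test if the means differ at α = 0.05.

Pooled sp = 10.2. t = 2.148, df = 28. Critical t = ±2.048. Reject H₀.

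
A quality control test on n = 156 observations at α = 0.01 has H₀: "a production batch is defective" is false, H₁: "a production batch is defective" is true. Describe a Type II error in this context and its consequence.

Type II error: failing to reject H₀ when it is false — concluding that a production batch is defective is not supported when in fact it is. Consequence: shipping a defective batch — faulty products reach customers.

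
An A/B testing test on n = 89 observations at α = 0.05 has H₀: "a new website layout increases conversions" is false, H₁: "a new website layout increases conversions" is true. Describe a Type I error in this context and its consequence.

Type I error: rejecting H₀ when it is true — concluding that a new website layout increases conversions when in fact it is not. Consequence: rolling out a layout that doesn't actually help — wasted engineering effort.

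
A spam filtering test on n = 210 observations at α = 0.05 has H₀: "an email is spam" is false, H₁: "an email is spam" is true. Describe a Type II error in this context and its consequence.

Type II error: failing to reject H₀ when it is false — concluding that an email is spam is not supported when in fact it is. Consequence: a spam email lands in the inbox.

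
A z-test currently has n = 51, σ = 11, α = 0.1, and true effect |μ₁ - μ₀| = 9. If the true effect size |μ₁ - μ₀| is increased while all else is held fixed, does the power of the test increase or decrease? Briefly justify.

Power increases: a larger true effect increases the non-centrality λ = |μ₁ - μ₀|/(σ/√n).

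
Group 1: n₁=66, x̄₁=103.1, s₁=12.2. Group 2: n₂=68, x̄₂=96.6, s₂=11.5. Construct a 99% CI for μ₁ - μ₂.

Difference = 6.5. SE = √(12.2²/66 + 11.5²/68) = 2.049. CI = (1.22, 11.78)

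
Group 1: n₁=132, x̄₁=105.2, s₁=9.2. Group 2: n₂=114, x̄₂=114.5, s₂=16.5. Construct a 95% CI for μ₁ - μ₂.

Difference = -9.3. SE = √(9.2²/132 + 16.5²/114) = 1.741. CI = (-12.71, -5.89)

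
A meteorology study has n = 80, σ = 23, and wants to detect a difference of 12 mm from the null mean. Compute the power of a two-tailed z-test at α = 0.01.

SE = σ/√n = 23/√80 = 2.571. Non-centrality λ = d/SE = 12/2.571 = 4.667. Power ≈ Φ(λ - z_{α/2}) = Φ(4.667 - 2.576) = Φ(2.091) = 0.982.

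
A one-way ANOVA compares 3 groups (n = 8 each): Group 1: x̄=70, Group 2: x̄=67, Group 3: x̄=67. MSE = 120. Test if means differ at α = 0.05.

Grand mean = 68.0. SS_between = 48.0, MS_between = 24.0. F = 0.2, F_crit ≈ 3.467. Fail to reject H₀.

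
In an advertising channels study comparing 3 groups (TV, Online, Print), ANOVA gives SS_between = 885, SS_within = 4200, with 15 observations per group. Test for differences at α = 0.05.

df_between = 2, df_within = 42. F = MS_between/MS_within = 442.5/100.0 = 4.425. F_crit ≈ 3.22. Reject H₀. At least one mean differs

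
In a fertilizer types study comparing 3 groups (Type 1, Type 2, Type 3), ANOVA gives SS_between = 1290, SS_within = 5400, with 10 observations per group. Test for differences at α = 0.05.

df_between = 2, df_within = 27. F = MS_between/MS_within = 645.0/200.0 = 3.225. F_crit ≈ 3.354. Fail to reject H₀.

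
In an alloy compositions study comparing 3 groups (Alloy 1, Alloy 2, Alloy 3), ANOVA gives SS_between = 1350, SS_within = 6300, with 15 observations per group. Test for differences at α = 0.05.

df_between = 2, df_within = 42. F = MS_between/MS_within = 675.0/150.0 = 4.5. F_crit ≈ 3.22. Reject H₀. At least one mean differs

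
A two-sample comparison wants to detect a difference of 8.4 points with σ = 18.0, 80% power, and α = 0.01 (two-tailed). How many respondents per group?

n per group = 2(z_α/2 + z_β)²σ²/d² = 2×(2.576 + 0.84)²×18.0²/8.4² = 107.2 → n = 108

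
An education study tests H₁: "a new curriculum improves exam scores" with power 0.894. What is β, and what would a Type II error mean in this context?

β = 1 - power = 1 - 0.894 = 0.106. A Type II error is failing to reject H₀ when H₀ is false (false negative) — here, failing to conclude that a new curriculum improves exam scores when in fact it is true. Consequence: keeping the old curriculum when the new one would have helped students.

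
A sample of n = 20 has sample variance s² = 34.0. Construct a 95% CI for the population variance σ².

df = 19. χ²_{0.025} = 32.852, χ²_{0.975} = 8.907. CI for σ² = ((n-1)s²/χ²_{α/2}, (n-1)s²/χ²_{1-α/2}) = (19·34.0/32.852, 19·34.0/8.907) = (19.66, 72.53)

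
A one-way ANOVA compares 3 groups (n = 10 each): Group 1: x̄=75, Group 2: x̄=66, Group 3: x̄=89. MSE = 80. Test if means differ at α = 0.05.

Grand mean = 76.67. SS_between = 2686.67, MS_between = 1343.33. F = 16.792, F_crit ≈ 3.354. Reject H₀.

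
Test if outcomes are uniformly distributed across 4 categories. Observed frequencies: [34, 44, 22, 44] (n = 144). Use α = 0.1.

Expected = 36 each. χ² = Σ(O-E)²/E = 9.111. df = 3, critical value = 6.251. Reject H₀.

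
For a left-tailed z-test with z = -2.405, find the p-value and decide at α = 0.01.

p = P(Z < -2.405) = Φ(-2.405) ≈ 0.0081. Since p < 0.01, reject H₀ (significant) at α = 0.01.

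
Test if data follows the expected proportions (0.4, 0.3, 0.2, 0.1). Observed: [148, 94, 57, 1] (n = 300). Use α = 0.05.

Expected: [120.0, 90.0, 60.0, 30.0]. χ² = 34.894. df = 3, critical = 7.815. Reject H₀.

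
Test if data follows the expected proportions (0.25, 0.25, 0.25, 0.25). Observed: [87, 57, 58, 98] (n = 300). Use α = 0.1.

Expected: [75.0, 75.0, 75.0, 75.0]. χ² = 17.147. df = 3, critical = 6.251. Reject H₀.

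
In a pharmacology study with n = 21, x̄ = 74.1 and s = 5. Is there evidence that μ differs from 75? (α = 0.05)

t = (x̄ - μ₀)/(s/√n) = (74.1 - 75)/(5/√21) = -0.825. df = 20, critical t = ±2.086. Fail to reject H₀.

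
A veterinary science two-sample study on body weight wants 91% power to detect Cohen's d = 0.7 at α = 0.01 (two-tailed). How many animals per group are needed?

z_{α/2} = 2.576, z_β = Φ⁻¹(0.91) = 1.341. For medium effect (d = 0.7): n per group = 2(z_{α/2} + z_β)²/d² = 2(2.576 + 1.341)²/0.7² = 62.6 → 63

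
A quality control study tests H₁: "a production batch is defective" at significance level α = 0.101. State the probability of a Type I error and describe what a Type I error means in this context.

P(Type I error) = α = 0.101. A Type I error is rejecting H₀ when H₀ is actually true (false positive) — here, concluding that a production batch is defective when in fact this is not the case. Consequence: scrapping a good batch — wasted material and cost for no reason.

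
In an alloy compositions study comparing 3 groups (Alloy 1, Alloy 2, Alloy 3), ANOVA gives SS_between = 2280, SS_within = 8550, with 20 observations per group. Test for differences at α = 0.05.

df_between = 2, df_within = 57. F = MS_between/MS_within = 1140.0/150.0 = 7.6. F_crit ≈ 3.159. Reject H₀. At least one mean differs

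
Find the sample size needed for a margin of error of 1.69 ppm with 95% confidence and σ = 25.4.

n = (z*σ/E)² = (1.96×25.4/1.69)² = 867.8 → n = 868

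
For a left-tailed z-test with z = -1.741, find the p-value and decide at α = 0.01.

p = P(Z < -1.741) = Φ(-1.741) ≈ 0.0408. Since p ≥ 0.01, fail to reject H₀ (not significant) at α = 0.01.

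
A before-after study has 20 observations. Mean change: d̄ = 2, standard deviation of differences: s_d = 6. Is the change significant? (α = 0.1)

t = d̄/(s_d/√n) = 2/(6/√20) = 1.491. df = 19, critical t = ±1.729. Fail to reject H₀.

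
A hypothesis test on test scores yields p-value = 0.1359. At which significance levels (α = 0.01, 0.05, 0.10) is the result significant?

p = 0.1359. Not significant at any of the given levels.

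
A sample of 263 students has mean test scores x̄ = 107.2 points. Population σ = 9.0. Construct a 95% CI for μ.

CI = x̄ ± z*(σ/√n) = 107.2 ± 1.96(9.0/√263) = 107.2 ± 1.09 = (106.11, 108.29)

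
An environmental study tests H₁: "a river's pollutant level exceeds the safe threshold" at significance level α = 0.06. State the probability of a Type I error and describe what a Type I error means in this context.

P(Type I error) = α = 0.06. A Type I error is rejecting H₀ when H₀ is actually true (false positive) — here, concluding that a river's pollutant level exceeds the safe threshold when in fact this is not the case. Consequence: shutting down a compliant factory unnecessarily.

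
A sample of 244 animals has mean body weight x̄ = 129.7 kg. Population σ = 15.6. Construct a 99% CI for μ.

CI = x̄ ± z*(σ/√n) = 129.7 ± 2.576(15.6/√244) = 129.7 ± 2.57 = (127.13, 132.27)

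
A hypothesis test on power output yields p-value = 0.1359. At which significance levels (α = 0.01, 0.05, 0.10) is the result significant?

p = 0.1359. Not significant at any of the given levels.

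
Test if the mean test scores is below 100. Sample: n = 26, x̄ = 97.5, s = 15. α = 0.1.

t = (97.5 - 100)/(15/√26) = -0.85, df = 25. Critical t = -1.316. Fail to reject H₀.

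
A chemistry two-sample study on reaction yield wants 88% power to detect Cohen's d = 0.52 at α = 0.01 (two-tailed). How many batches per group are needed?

z_{α/2} = 2.576, z_β = Φ⁻¹(0.88) = 1.175. For medium effect (d = 0.52): n per group = 2(z_{α/2} + z_β)²/d² = 2(2.576 + 1.175)²/0.52² = 104.1 → 105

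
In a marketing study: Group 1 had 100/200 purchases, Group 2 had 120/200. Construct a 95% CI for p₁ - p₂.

p̂₁ = 0.5, p̂₂ = 0.6. Difference = -0.1. CI = (-0.197, -0.003)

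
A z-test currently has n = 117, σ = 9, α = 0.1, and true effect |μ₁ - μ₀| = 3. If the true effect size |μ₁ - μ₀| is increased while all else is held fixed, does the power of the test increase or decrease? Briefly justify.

Power increases: a larger true effect increases the non-centrality λ = |μ₁ - μ₀|/(σ/√n).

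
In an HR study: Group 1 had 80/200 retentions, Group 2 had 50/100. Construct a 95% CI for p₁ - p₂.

p̂₁ = 0.4, p̂₂ = 0.5. Difference = -0.1. CI = (-0.219, 0.019)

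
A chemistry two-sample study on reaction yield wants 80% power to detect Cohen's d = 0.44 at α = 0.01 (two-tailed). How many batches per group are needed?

z_{α/2} = 2.576, z_β = Φ⁻¹(0.8) = 0.842. For small effect (d = 0.44): n per group = 2(z_{α/2} + z_β)²/d² = 2(2.576 + 0.842)²/0.44² = 120.7 → 121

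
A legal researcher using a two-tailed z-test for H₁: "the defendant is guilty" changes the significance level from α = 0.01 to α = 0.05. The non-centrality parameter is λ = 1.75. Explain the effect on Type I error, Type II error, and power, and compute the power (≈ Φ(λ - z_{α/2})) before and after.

Increasing α from 0.01 to 0.05:
• Type I error rate increases (α is the Type I rate by definition).
• Critical value moves from z_{α/2} = 2.576 to 1.96, so power = Φ(λ - z_{α/2}) goes from Φ(1.75 - 2.576) = 0.204 to Φ(1.75 - 1.96) = 0.417.
• Type II error rate β = 1 - power therefore decreases (0.796 → 0.583).
Appropriate when false negatives are costly — here, acquitting a guilty person.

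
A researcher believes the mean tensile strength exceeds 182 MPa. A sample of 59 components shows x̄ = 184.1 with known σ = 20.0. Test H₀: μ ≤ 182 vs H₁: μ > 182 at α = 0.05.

z = 0.807. Critical value: 1.645. Fail to reject H₀.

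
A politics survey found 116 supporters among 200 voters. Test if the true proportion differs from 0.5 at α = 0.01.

p̂ = 0.58, p₀ = 0.5. z = (p̂ - p₀)/√(p₀(1-p₀)/n) = 2.263. Critical: ±2.576. Fail to reject H₀.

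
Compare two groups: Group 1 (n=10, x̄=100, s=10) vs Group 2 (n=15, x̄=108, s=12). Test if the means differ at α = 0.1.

Pooled sp = 11.26. t = -1.74, df = 23. Critical t = ±1.714. Reject H₀.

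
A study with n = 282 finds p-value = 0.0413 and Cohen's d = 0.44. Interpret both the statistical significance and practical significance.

Statistically significant (p = 0.0413 < 0.05). Cohen's d = 0.44 indicates a small effect size. Both statistical and practical significance should be considered.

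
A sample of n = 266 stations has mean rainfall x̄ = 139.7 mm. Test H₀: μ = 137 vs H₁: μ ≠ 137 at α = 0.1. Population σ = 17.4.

z = (x̄ - μ₀)/(σ/√n) = (139.7 - 137)/(17.4/√266) = 2.531. Critical value: ±1.645. Since |2.531| > 1.645, Reject H₀.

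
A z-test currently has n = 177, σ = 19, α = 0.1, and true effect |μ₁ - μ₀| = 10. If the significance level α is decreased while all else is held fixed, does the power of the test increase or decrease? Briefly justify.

Power decreases: a smaller α raises the critical value, so less of the H₁ sampling distribution falls in the rejection region.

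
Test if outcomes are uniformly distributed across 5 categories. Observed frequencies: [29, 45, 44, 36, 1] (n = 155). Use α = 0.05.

Expected = 31 each. χ² = Σ(O-E)²/E = 41.742. df = 4, critical value = 9.488. Reject H₀.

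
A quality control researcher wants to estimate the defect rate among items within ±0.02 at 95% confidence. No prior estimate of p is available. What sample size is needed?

Conservative approach: use p = 0.5 (maximizes p(1-p) = 0.25). n = z²(0.25)/E² = 1.96²×0.25/0.02² = 2401.0 → n = 2401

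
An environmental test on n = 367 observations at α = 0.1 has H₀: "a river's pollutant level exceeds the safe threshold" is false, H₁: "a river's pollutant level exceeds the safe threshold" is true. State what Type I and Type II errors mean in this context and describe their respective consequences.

Type I (false positive): concluding that a river's pollutant level exceeds the safe threshold when it is not — shutting down a compliant factory unnecessarily. Type II (false negative): failing to conclude that a river's pollutant level exceeds the safe threshold when it is — allowing unsafe pollution to continue. Which is costlier depends on domain priorities and is a judgement call rather than a statistical fact.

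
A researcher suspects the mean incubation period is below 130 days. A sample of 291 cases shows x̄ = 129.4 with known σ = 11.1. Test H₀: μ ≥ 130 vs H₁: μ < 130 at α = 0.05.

z = -0.922. Critical value: -1.645. Fail to reject H₀.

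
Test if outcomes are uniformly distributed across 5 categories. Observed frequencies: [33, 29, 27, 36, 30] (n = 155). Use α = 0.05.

Expected = 31 each. χ² = Σ(O-E)²/E = 1.613. df = 4, critical value = 9.488. Fail to reject H₀.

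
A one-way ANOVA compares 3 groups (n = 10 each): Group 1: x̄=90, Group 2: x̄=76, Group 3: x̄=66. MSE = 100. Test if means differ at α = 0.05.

Grand mean = 77.33. SS_between = 2906.67, MS_between = 1453.33. F = 14.533, F_crit ≈ 3.354. Reject H₀.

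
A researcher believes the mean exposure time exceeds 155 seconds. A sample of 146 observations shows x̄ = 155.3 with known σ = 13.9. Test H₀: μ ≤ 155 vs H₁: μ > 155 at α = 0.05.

z = 0.261. Critical value: 1.645. Fail to reject H₀.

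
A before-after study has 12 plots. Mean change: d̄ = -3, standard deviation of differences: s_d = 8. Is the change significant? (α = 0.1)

t = d̄/(s_d/√n) = -3/(8/√12) = -1.299. df = 11, critical t = ±1.796. Fail to reject H₀.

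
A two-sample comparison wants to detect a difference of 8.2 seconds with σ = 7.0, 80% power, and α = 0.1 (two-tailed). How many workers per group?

n per group = 2(z_α/2 + z_β)²σ²/d² = 2×(1.645 + 0.84)²×7.0²/8.2² = 9.0002 → n = 10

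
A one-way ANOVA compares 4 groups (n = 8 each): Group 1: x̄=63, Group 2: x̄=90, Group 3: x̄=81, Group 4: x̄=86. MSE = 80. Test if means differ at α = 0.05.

Grand mean = 80.0. SS_between = 3408.0, MS_between = 1136.0. F = 14.2, F_crit ≈ 2.947. Reject H₀.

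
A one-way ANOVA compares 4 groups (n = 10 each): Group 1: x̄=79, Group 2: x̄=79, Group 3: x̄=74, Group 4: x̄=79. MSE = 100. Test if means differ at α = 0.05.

Grand mean = 77.75. SS_between = 187.5, MS_between = 62.5. F = 0.625, F_crit ≈ 2.866. Fail to reject H₀.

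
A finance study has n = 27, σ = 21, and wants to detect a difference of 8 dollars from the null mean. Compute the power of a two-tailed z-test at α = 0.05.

SE = σ/√n = 21/√27 = 4.041. Non-centrality λ = d/SE = 8/4.041 = 1.979. Power ≈ Φ(λ - z_{α/2}) = Φ(1.979 - 1.96) = Φ(0.019) = 0.508.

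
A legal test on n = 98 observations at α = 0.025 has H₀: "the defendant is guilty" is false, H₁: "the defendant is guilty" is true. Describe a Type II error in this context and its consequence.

Type II error: failing to reject H₀ when it is false — concluding that the defendant is guilty is not supported when in fact it is. Consequence: acquitting a guilty person.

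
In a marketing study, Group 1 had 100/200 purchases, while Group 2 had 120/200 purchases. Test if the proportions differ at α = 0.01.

p̂₁ = 0.5, p̂₂ = 0.6, pooled p̂ = 0.55. z = -2.01. Critical: ±2.576. Fail to reject H₀.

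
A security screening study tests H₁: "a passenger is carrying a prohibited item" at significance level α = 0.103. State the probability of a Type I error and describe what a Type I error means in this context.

P(Type I error) = α = 0.103. A Type I error is rejecting H₀ when H₀ is actually true (false positive) — here, concluding that a passenger is carrying a prohibited item when in fact this is not the case. Consequence: detaining an innocent passenger — delay and inconvenience.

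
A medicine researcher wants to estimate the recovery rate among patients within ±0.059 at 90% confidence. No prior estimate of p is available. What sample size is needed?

Conservative approach: use p = 0.5 (maximizes p(1-p) = 0.25). n = z²(0.25)/E² = 1.645²×0.25/0.059² = 194.3 → n = 195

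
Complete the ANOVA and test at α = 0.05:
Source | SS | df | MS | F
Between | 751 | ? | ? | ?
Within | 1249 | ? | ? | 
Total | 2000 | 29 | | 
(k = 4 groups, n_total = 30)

df_between = 3, df_within = 26. MS_between = 250.33, MS_within = 48.04. F = 5.211, F_crit ≈ 2.975. Reject H₀.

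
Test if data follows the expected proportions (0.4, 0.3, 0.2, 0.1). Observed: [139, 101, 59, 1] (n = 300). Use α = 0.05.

Expected: [120.0, 90.0, 60.0, 30.0]. χ² = 32.403. df = 3, critical = 7.815. Reject H₀.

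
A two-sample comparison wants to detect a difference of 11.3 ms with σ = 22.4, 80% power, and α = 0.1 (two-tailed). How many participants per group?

n per group = 2(z_α/2 + z_β)²σ²/d² = 2×(1.645 + 0.84)²×22.4²/11.3² = 48.5 → n = 49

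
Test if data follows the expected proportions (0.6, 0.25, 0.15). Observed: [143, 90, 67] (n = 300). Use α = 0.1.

Expected: [180.0, 75.0, 45.0]. χ² = 21.361. df = 2, critical = 4.605. Reject H₀.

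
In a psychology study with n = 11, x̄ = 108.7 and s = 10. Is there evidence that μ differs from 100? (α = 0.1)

t = (x̄ - μ₀)/(s/√n) = (108.7 - 100)/(10/√11) = 2.885. df = 10, critical t = ±1.812. Reject H₀.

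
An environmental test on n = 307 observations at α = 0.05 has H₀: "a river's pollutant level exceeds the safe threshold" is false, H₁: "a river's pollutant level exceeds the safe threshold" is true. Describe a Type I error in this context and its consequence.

Type I error: rejecting H₀ when it is true — concluding that a river's pollutant level exceeds the safe threshold when in fact it is not. Consequence: shutting down a compliant factory unnecessarily.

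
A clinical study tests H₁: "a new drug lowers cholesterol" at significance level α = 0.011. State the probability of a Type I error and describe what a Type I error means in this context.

P(Type I error) = α = 0.011. A Type I error is rejecting H₀ when H₀ is actually true (false positive) — here, concluding that a new drug lowers cholesterol when in fact this is not the case. Consequence: approving an ineffective drug — patients take a useless medication and may skip effective alternatives.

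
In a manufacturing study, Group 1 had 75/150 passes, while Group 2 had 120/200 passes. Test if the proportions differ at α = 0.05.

p̂₁ = 0.5, p̂₂ = 0.6, pooled p̂ = 0.557. z = -1.864. Critical: ±1.96. Fail to reject H₀.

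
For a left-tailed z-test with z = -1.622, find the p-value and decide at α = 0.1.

p = P(Z < -1.622) = Φ(-1.622) ≈ 0.0524. Since p < 0.1, reject H₀ (significant) at α = 0.1.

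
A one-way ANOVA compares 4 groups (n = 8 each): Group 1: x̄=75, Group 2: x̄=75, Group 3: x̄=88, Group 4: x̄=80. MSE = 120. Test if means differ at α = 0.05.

Grand mean = 79.5. SS_between = 904.0, MS_between = 301.33. F = 2.511, F_crit ≈ 2.947. Fail to reject H₀.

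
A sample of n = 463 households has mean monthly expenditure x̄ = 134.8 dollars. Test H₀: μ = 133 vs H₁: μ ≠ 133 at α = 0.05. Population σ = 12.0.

z = (x̄ - μ₀)/(σ/√n) = (134.8 - 133)/(12.0/√463) = 3.228. Critical value: ±1.96. Since |3.228| > 1.96, Reject H₀.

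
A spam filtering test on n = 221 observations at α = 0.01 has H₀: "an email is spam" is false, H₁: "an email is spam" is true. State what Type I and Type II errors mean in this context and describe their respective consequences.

Type I (false positive): concluding that an email is spam when it is not — a legitimate email is sent to the spam folder and the user misses it. Type II (false negative): failing to conclude that an email is spam when it is — a spam email lands in the inbox. Which is costlier depends on domain priorities and is a judgement call rather than a statistical fact.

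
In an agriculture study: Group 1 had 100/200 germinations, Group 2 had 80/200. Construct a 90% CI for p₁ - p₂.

p̂₁ = 0.5, p̂₂ = 0.4. Difference = 0.1. CI = (0.019, 0.181)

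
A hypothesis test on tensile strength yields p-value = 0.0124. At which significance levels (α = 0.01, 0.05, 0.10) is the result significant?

p = 0.0124. Significant at: α = 0.05, 0.1.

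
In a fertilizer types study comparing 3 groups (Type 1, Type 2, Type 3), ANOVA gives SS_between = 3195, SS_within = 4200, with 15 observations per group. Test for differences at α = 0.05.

df_between = 2, df_within = 42. F = MS_between/MS_within = 1597.5/100.0 = 15.975. F_crit ≈ 3.22. Reject H₀. At least one mean differs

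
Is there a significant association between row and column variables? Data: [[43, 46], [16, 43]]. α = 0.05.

χ² = 6.649. df = 1, critical = 3.841. Reject H₀. Variables are dependent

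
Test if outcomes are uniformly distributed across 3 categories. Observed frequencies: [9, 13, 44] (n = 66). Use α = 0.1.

Expected = 22 each. χ² = Σ(O-E)²/E = 33.364. df = 2, critical value = 4.605. Reject H₀.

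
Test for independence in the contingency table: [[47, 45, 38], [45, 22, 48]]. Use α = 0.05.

χ² = 8.214. df = 2, critical = 5.991. Reject H₀. Variables are dependent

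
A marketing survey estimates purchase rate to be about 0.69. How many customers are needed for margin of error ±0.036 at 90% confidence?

n = z²p(1-p)/E² = 1.645²×0.69×0.31/0.036² = 446.6 → n = 447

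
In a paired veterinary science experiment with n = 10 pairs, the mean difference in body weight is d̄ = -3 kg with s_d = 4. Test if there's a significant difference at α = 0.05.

t = d̄/(s_d/√n) = -3/(4/√10) = -2.372. df = 9, critical t = ±2.262. Reject H₀.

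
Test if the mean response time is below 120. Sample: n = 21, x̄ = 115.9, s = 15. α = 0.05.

t = (115.9 - 120)/(15/√21) = -1.253, df = 20. Critical t = -1.725. Fail to reject H₀.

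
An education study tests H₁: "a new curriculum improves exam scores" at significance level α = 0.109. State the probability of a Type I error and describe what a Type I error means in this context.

P(Type I error) = α = 0.109. A Type I error is rejecting H₀ when H₀ is actually true (false positive) — here, concluding that a new curriculum improves exam scores when in fact this is not the case. Consequence: adopting a curriculum that gives no real benefit — disruption for nothing.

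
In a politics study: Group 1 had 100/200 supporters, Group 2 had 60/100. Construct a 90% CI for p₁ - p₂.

p̂₁ = 0.5, p̂₂ = 0.6. Difference = -0.1. CI = (-0.199, -0.001)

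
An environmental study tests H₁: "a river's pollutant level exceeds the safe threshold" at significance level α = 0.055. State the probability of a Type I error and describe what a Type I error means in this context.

P(Type I error) = α = 0.055. A Type I error is rejecting H₀ when H₀ is actually true (false positive) — here, concluding that a river's pollutant level exceeds the safe threshold when in fact this is not the case. Consequence: shutting down a compliant factory unnecessarily.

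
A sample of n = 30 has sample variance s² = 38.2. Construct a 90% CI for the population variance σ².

df = 29. χ²_{0.05} = 42.557, χ²_{0.95} = 17.708. CI for σ² = ((n-1)s²/χ²_{α/2}, (n-1)s²/χ²_{1-α/2}) = (29·38.2/42.557, 29·38.2/17.708) = (26.03, 62.56)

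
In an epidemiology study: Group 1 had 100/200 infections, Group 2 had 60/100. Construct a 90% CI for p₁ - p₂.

p̂₁ = 0.5, p̂₂ = 0.6. Difference = -0.1. CI = (-0.199, -0.001)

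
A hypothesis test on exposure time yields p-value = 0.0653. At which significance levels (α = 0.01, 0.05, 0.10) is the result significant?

p = 0.0653. Significant at: α = 0.1.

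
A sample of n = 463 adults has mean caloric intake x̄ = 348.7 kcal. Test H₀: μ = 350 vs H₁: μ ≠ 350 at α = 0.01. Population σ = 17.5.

z = (x̄ - μ₀)/(σ/√n) = (348.7 - 350)/(17.5/√463) = -1.598. Critical value: ±2.576. Since |-1.598| ≤ 2.576, Fail to reject H₀.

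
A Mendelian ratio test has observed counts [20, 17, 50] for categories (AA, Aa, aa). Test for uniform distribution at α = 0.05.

Expected = 29 each. χ² = Σ(O-E)²/E = 22.966. df = 2, critical value = 5.991. Reject H₀.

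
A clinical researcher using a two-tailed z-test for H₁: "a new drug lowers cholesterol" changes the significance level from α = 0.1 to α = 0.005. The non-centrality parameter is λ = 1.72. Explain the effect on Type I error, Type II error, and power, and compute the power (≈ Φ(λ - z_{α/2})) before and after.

Decreasing α from 0.1 to 0.005:
• Type I error rate decreases (α is the Type I rate by definition).
• Critical value moves from z_{α/2} = 1.645 to 2.807, so power = Φ(λ - z_{α/2}) goes from Φ(1.72 - 1.645) = 0.53 to Φ(1.72 - 2.807) = 0.139.
• Type II error rate β = 1 - power therefore increases (0.47 → 0.861).
Appropriate when false positives are costly — here, approving an ineffective drug — patients take a useless medication and may skip effective alternatives.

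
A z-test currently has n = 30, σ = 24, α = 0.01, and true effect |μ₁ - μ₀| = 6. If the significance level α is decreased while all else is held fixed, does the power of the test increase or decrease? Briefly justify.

Power decreases: a smaller α raises the critical value, so less of the H₁ sampling distribution falls in the rejection region.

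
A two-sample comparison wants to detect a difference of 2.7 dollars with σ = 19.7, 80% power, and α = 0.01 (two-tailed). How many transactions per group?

n per group = 2(z_α/2 + z_β)²σ²/d² = 2×(2.576 + 0.84)²×19.7²/2.7² = 1242.4 → n = 1243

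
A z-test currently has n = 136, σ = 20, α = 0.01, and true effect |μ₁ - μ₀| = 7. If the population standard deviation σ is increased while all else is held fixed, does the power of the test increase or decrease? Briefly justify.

Power decreases: a larger σ inflates the standard error σ/√n, pulling the sampling distribution under H₁ back toward the critical value.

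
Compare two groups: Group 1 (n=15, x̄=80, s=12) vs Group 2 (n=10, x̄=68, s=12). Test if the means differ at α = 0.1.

Pooled sp = 12.0. t = 2.449, df = 23. Critical t = ±1.714. Reject H₀.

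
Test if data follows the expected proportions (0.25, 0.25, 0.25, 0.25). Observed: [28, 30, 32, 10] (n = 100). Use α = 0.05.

Expected: [25.0, 25.0, 25.0, 25.0]. χ² = 12.32. df = 3, critical = 7.815. Reject H₀.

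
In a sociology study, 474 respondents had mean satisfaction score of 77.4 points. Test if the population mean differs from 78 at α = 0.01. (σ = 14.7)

z = (x̄ - μ₀)/(σ/√n) = (77.4 - 78)/(14.7/√474) = -0.889. Critical value: ±2.576. Since |-0.889| ≤ 2.576, Fail to reject H₀.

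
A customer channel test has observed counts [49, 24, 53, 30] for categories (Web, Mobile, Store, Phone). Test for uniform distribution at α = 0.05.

Expected = 39 each. χ² = Σ(O-E)²/E = 15.436. df = 3, critical value = 7.815. Reject H₀.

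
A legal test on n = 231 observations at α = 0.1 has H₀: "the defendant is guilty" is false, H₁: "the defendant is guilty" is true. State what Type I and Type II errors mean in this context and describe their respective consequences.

Type I (false positive): concluding that the defendant is guilty when it is not — convicting an innocent person. Type II (false negative): failing to conclude that the defendant is guilty when it is — acquitting a guilty person. Which is costlier depends on domain priorities and is a judgement call rather than a statistical fact.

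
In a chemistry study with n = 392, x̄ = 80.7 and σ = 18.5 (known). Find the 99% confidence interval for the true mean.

CI = x̄ ± z*(σ/√n) = 80.7 ± 2.576(18.5/√392) = 80.7 ± 2.41 = (78.29, 83.11)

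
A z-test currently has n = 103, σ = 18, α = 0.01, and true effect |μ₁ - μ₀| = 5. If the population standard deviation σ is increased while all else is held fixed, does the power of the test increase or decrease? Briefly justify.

Power decreases: a larger σ inflates the standard error σ/√n, pulling the sampling distribution under H₁ back toward the critical value.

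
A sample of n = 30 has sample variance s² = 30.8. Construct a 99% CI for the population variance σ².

df = 29. χ²_{0.005} = 52.336, χ²_{0.995} = 13.121. CI for σ² = ((n-1)s²/χ²_{α/2}, (n-1)s²/χ²_{1-α/2}) = (29·30.8/52.336, 29·30.8/13.121) = (17.07, 68.07)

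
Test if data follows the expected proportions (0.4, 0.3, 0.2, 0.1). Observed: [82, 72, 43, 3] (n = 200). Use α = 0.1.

Expected: [80.0, 60.0, 40.0, 20.0]. χ² = 17.125. df = 3, critical = 6.251. Reject H₀.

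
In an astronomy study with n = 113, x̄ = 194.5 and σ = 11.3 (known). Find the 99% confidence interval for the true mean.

CI = x̄ ± z*(σ/√n) = 194.5 ± 2.576(11.3/√113) = 194.5 ± 2.74 = (191.76, 197.24)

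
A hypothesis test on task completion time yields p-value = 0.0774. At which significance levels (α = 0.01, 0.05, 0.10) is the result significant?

p = 0.0774. Significant at: α = 0.1.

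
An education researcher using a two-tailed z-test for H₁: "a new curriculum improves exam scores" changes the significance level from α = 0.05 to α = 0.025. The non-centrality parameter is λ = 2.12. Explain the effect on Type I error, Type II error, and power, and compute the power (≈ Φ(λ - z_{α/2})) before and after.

Decreasing α from 0.05 to 0.025:
• Type I error rate decreases (α is the Type I rate by definition).
• Critical value moves from z_{α/2} = 1.96 to 2.241, so power = Φ(λ - z_{α/2}) goes from Φ(2.12 - 1.96) = 0.564 to Φ(2.12 - 2.241) = 0.452.
• Type II error rate β = 1 - power therefore increases (0.436 → 0.548).
Appropriate when false positives are costly — here, adopting a curriculum that gives no real benefit — disruption for nothing.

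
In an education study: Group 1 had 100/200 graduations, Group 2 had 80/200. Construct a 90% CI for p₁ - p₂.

p̂₁ = 0.5, p̂₂ = 0.4. Difference = 0.1. CI = (0.019, 0.181)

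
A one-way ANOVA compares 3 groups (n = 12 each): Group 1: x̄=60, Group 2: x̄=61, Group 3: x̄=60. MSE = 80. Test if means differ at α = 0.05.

Grand mean = 60.33. SS_between = 8.0, MS_between = 4.0. F = 0.05, F_crit ≈ 3.285. Fail to reject H₀.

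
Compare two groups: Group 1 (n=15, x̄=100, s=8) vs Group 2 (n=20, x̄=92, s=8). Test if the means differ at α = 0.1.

Pooled sp = 8.0. t = 2.928, df = 33. Critical t = ±1.692. Reject H₀.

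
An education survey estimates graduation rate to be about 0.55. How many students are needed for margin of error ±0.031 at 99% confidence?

n = z²p(1-p)/E² = 2.576²×0.55×0.45/0.031² = 1709.01 → n = 1710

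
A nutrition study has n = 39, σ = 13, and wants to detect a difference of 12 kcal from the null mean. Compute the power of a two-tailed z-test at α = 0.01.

SE = σ/√n = 13/√39 = 2.082. Non-centrality λ = d/SE = 12/2.082 = 5.765. Power ≈ Φ(λ - z_{α/2}) = Φ(5.765 - 2.576) = Φ(3.189) = 0.999.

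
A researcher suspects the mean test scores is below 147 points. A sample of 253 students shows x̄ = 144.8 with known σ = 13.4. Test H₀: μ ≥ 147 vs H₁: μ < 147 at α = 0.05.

z = -2.611. Critical value: -1.645. Reject H₀.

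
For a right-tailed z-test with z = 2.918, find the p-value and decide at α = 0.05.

p = P(Z > 2.918) = 1 - Φ(2.918) ≈ 0.0018. Since p < 0.05, reject H₀ (significant) at α = 0.05.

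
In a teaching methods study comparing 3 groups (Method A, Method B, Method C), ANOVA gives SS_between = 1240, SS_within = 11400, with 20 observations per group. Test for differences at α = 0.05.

df_between = 2, df_within = 57. F = MS_between/MS_within = 620.0/200.0 = 3.1. F_crit ≈ 3.159. Fail to reject H₀.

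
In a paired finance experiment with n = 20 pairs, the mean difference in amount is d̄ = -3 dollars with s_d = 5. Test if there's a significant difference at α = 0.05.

t = d̄/(s_d/√n) = -3/(5/√20) = -2.683. df = 19, critical t = ±2.093. Reject H₀.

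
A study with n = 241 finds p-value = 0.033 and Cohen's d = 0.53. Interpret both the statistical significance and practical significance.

Statistically significant (p = 0.033 < 0.05). Cohen's d = 0.53 indicates a medium effect size. Both statistical and practical significance should be considered.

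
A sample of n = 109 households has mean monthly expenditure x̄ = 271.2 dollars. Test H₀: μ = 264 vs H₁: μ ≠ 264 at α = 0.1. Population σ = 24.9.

z = (x̄ - μ₀)/(σ/√n) = (271.2 - 264)/(24.9/√109) = 3.019. Critical value: ±1.645. Since |3.019| > 1.645, Reject H₀.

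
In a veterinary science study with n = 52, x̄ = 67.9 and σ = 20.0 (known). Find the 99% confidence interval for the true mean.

CI = x̄ ± z*(σ/√n) = 67.9 ± 2.576(20.0/√52) = 67.9 ± 7.14 = (60.76, 75.04)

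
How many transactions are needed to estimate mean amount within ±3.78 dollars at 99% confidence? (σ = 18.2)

n = (z*σ/E)² = (2.576×18.2/3.78)² = 153.8 → n = 154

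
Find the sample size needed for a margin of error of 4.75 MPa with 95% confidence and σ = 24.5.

n = (z*σ/E)² = (1.96×24.5/4.75)² = 102.2 → n = 103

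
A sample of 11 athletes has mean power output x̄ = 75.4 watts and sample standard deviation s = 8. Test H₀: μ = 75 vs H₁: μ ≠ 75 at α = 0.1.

t = (x̄ - μ₀)/(s/√n) = (75.4 - 75)/(8/√11) = 0.166. df = 10, critical t = ±1.812. Fail to reject H₀.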